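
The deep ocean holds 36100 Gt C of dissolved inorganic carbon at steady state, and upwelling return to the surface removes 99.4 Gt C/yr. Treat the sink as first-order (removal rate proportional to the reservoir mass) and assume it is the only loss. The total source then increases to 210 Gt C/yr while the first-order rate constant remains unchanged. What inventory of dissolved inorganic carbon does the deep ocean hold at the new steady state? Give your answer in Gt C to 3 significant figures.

Rate constant k = F/M = 99.4 / 36100 = 0.002753 yr⁻¹.
At the new steady state, source = k·M_new ⇒ M_new = 210 / 0.002753 = 76270 Gt C.
(Equivalently M_new = M × F_new/F_old = 36100 × 210/99.4.)

76300 Gt C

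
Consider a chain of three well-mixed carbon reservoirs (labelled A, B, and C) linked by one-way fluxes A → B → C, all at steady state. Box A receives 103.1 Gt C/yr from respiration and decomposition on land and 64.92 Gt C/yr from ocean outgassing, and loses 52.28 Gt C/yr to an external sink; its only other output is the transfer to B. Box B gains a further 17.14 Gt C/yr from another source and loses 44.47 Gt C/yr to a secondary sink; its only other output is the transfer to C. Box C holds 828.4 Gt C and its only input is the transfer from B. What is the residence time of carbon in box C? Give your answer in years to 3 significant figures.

Box A: F(A→B) = (103.1 + 64.92) − 52.28 = 115.74 Gt C/yr.
Box B: F(B→C) = (115.74 + 17.14) − 44.47 = 88.410 Gt C/yr.
Box C throughput = its input = 88.410 Gt C/yr; τ = 828.4 / 88.410 = 9.370 yr.

9.37 yr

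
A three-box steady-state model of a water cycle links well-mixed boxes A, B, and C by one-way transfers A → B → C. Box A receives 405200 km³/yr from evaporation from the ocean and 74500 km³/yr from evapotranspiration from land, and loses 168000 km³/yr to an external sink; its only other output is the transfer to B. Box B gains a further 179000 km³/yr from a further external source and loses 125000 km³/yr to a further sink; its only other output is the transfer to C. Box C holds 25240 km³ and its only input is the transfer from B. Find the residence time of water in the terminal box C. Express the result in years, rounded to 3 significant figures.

Box A: F(A→B) = (405200 + 74500) − 168000 = 311700 km³/yr.
Box B: F(B→C) = (311700 + 179000) − 125000 = 365700 km³/yr.
Box C throughput = its input = 365700 km³/yr; τ = 25240 / 365700 = 0.06902 yr.

0.0690 yr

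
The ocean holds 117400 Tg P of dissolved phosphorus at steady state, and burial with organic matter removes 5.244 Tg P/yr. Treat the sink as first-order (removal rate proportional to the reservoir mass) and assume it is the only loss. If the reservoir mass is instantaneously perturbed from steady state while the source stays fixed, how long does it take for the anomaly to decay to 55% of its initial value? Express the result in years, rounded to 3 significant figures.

13400 yr

For a linear reservoir the anomaly decays as exp(−t/τ) with τ = M/F = 117400/5.244 = 22390 yr.
exp(−t/τ) = 0.55 ⇒ t = −τ ln(0.55) = 22390 × 0.5978 = 13380 yr.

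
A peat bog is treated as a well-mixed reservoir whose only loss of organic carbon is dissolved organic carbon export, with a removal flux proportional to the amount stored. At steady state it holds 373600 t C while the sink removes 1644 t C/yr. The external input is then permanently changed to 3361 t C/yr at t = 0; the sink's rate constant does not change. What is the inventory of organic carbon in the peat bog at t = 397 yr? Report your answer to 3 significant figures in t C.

696000 t C

Residence time τ = M₀/F₀ = 227.3 yr. The eventual steady state is M_∞ = M₀·(F₁/F₀) = 373600 × 3361/1644 = 763790 t C.
The anomaly ΔM(t) = M(t) − M_∞ decays as ΔM₀·e^(−t/τ) with ΔM₀ = 373600 − 763790 = −390200 t C.
At t = 397 yr, e^(−t/τ) = e^(−1.747) = 0.1743, so ΔM = −68010 t C and M = 763790 − 68010 = 695780 t C.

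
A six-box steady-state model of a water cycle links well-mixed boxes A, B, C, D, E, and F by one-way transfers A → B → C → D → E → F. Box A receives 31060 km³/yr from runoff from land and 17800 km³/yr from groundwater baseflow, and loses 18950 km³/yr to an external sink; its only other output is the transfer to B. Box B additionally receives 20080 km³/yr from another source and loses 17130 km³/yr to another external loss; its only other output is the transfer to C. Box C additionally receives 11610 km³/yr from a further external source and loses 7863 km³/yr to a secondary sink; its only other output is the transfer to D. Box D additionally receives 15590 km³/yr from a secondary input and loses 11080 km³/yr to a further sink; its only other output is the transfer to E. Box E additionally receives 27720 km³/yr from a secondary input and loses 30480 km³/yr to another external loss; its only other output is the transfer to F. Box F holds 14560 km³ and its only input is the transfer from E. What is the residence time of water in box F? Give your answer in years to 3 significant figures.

0.380 yr

Box A: F(A→B) = (31060 + 17800) − 18950 = 29910 km³/yr.
Box B: F(B→C) = (29910 + 20080) − 17130 = 32860 km³/yr.
Box C: F(C→D) = (32860 + 11610) − 7863 = 36607 km³/yr.
Box D: F(D→E) = (36607 + 15590) − 11080 = 41117 km³/yr.
Box E: F(E→F) = (41117 + 27720) − 30480 = 38357 km³/yr.
Box F throughput = its input = 38357 km³/yr; τ = 14560 / 38357 = 0.3796 yr.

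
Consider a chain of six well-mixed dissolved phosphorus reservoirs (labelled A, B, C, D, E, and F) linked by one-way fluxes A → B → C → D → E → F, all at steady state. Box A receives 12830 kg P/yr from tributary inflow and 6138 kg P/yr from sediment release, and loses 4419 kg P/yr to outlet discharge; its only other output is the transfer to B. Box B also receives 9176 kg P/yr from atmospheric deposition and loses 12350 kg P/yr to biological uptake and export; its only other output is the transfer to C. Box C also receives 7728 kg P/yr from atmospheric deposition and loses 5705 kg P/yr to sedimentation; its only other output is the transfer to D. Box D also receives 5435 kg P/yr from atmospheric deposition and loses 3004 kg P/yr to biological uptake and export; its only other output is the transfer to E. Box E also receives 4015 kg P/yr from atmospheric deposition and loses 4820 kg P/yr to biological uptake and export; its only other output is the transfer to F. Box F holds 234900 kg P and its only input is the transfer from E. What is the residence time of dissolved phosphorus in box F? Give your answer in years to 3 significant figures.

15.6 yr

Box A: F(A→B) = (12830 + 6138) − 4419 = 14549 kg P/yr.
Box B: F(B→C) = (14549 + 9176) − 12350 = 11375 kg P/yr.
Box C: F(C→D) = (11375 + 7728) − 5705 = 13398 kg P/yr.
Box D: F(D→E) = (13398 + 5435) − 3004 = 15829 kg P/yr.
Box E: F(E→F) = (15829 + 4015) − 4820 = 15024 kg P/yr.
Box F throughput = its input = 15024 kg P/yr; τ = 234900 / 15024 = 15.63 yr.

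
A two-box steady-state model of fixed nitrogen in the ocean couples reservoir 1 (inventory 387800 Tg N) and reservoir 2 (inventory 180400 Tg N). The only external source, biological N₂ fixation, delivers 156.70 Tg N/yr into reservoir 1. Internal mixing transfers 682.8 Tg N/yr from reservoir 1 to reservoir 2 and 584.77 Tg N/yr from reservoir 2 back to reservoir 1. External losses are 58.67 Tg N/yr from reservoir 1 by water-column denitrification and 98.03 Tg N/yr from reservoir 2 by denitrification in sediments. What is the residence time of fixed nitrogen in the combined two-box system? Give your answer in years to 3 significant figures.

Residence time in the combined system uses the total inventory and the total *external* removal — internal exchanges between the two boxes cancel.
M_total = 387800 + 180400 = 568200 Tg N.
ΣF_external_out = 58.67 + 98.03 = 156.70 Tg N/yr.
τ = M_total / ΣF_ext = 568200 / 156.70 = 3626 yr.

3630 yr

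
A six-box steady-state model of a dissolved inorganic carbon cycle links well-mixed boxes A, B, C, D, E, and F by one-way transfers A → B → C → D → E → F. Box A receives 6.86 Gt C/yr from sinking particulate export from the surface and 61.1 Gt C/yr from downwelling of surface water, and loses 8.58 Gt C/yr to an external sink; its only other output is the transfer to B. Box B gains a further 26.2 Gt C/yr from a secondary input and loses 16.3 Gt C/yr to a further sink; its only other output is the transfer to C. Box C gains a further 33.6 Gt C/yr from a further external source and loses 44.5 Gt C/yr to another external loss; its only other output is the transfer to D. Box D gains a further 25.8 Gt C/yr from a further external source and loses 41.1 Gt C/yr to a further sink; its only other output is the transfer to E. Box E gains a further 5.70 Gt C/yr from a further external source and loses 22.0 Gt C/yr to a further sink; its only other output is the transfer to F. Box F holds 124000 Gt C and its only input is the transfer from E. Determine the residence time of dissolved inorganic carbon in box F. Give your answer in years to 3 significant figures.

4630 yr

Box A: F(A→B) = (6.86 + 61.1) − 8.58 = 59.380 Gt C/yr.
Box B: F(B→C) = (59.380 + 26.2) − 16.3 = 69.280 Gt C/yr.
Box C: F(C→D) = (69.280 + 33.6) − 44.5 = 58.380 Gt C/yr.
Box D: F(D→E) = (58.380 + 25.8) − 41.1 = 43.080 Gt C/yr.
Box E: F(E→F) = (43.080 + 5.70) − 22.0 = 26.780 Gt C/yr.
Box F throughput = its input = 26.780 Gt C/yr; τ = 124000 / 26.780 = 4630 yr.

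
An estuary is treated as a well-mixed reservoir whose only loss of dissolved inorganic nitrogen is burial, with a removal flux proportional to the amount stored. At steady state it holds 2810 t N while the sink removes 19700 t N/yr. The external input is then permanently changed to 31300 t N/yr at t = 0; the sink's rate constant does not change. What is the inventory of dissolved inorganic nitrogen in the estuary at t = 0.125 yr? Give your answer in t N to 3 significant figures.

3780 t N

Residence time τ = M₀/F₀ = 0.1426 yr. The eventual steady state is M_∞ = M₀·(F₁/F₀) = 2810 × 31300/19700 = 4464.6 t N.
The anomaly ΔM(t) = M(t) − M_∞ decays as ΔM₀·e^(−t/τ) with ΔM₀ = 2810 − 4464.6 = −1655 t N.
At t = 0.125 yr, e^(−t/τ) = e^(−0.8763) = 0.4163, so ΔM = −688.8 t N and M = 4464.6 − 688.8 = 3775.8 t N.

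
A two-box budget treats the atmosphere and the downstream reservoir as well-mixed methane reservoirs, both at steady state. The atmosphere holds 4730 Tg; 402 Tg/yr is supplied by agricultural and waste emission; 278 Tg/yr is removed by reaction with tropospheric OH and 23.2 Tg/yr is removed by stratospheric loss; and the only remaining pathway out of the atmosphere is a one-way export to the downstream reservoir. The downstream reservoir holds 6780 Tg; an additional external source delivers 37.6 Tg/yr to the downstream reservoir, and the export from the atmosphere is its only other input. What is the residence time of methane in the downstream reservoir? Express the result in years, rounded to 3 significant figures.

49.0 yr

Balance the atmosphere: ΣF_in = 402.00 Tg/yr.
Export to the downstream reservoir = ΣF_in − (278 + 23.2) = 100.80 Tg/yr.
Total input to the downstream reservoir = 100.80 + 37.6 = 138.40 Tg/yr; at steady state this equals its total output.
τ = M / F = 6780 / 138.40 = 48.99 yr.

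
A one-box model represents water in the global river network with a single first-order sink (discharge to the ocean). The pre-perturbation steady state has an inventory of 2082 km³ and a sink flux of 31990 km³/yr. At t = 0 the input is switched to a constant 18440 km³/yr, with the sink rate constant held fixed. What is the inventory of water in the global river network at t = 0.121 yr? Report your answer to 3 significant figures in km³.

1340 km³

Residence time τ = M₀/F₀ = 0.06508 yr. The eventual steady state is M_∞ = M₀·(F₁/F₀) = 2082 × 18440/31990 = 1200.1 km³.
The anomaly ΔM(t) = M(t) − M_∞ decays as ΔM₀·e^(−t/τ) with ΔM₀ = 2082 − 1200.1 = 881.9 km³.
At t = 0.121 yr, e^(−t/τ) = e^(−1.859) = 0.1558, so ΔM = 137.4 km³ and M = 1200.1 + 137.4 = 1337.5 km³.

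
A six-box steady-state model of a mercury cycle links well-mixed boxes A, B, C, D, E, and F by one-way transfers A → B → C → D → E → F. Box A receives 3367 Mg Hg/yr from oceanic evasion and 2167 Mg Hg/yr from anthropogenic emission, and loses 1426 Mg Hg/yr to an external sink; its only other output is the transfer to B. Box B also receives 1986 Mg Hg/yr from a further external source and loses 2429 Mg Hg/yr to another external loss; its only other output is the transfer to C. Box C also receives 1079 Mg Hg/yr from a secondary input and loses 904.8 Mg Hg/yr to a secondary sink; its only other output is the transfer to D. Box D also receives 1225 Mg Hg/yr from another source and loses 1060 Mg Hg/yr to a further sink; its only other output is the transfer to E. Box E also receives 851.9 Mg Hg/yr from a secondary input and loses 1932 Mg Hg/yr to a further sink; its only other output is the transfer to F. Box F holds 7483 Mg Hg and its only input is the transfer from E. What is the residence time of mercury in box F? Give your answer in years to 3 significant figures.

2.56 yr

Box A: F(A→B) = (3367 + 2167) − 1426 = 4108.0 Mg Hg/yr.
Box B: F(B→C) = (4108.0 + 1986) − 2429 = 3665.0 Mg Hg/yr.
Box C: F(C→D) = (3665.0 + 1079) − 904.8 = 3839.2 Mg Hg/yr.
Box D: F(D→E) = (3839.2 + 1225) − 1060 = 4004.2 Mg Hg/yr.
Box E: F(E→F) = (4004.2 + 851.9) − 1932 = 2924.1 Mg Hg/yr.
Box F throughput = its input = 2924.1 Mg Hg/yr; τ = 7483 / 2924.1 = 2.559 yr.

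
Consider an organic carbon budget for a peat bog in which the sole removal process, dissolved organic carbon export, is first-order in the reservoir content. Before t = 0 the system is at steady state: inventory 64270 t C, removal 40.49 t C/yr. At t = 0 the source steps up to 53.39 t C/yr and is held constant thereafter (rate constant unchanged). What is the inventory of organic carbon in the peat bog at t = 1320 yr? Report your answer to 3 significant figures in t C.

Residence time τ = M₀/F₀ = 1587 yr. The eventual steady state is M_∞ = M₀·(F₁/F₀) = 64270 × 53.39/40.49 = 84746 t C.
The anomaly ΔM(t) = M(t) − M_∞ decays as ΔM₀·e^(−t/τ) with ΔM₀ = 64270 − 84746 = −20480 t C.
At t = 1320 yr, e^(−t/τ) = e^(−0.8316) = 0.4354, so ΔM = −8914 t C and M = 84746 − 8914 = 75832 t C.

75800 t C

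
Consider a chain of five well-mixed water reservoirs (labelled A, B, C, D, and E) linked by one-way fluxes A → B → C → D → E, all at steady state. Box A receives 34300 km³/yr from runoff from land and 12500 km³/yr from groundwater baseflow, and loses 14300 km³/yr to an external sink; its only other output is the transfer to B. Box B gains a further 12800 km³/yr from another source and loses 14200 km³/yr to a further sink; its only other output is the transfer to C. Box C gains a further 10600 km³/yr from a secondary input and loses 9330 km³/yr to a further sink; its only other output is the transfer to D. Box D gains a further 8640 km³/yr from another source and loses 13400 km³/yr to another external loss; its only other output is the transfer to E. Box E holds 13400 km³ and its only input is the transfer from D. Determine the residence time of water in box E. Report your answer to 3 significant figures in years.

0.485 yr

Box A: F(A→B) = (34300 + 12500) − 14300 = 32500 km³/yr.
Box B: F(B→C) = (32500 + 12800) − 14200 = 31100 km³/yr.
Box C: F(C→D) = (31100 + 10600) − 9330 = 32370 km³/yr.
Box D: F(D→E) = (32370 + 8640) − 13400 = 27610 km³/yr.
Box E throughput = its input = 27610 km³/yr; τ = 13400 / 27610 = 0.4853 yr.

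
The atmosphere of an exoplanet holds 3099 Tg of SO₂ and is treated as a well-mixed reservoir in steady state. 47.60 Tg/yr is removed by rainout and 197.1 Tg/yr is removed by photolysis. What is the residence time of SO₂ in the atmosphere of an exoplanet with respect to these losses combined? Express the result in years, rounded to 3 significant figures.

Total removal = 47.60 + 197.1 = 244.70 Tg/yr.
τ = M / ΣF_out = 3099 / 244.70 = 12.66 yr.

12.7 yr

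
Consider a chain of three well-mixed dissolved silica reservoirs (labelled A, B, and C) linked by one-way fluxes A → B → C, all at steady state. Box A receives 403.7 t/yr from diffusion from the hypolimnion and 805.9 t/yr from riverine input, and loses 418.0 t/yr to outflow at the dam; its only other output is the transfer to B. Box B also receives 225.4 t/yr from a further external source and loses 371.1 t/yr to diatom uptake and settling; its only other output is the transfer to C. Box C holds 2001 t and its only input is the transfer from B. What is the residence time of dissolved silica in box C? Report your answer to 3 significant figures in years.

3.10 yr

Box A: F(A→B) = (403.7 + 805.9) − 418.0 = 791.60 t/yr.
Box B: F(B→C) = (791.60 + 225.4) − 371.1 = 645.90 t/yr.
Box C throughput = its input = 645.90 t/yr; τ = 2001 / 645.90 = 3.098 yr.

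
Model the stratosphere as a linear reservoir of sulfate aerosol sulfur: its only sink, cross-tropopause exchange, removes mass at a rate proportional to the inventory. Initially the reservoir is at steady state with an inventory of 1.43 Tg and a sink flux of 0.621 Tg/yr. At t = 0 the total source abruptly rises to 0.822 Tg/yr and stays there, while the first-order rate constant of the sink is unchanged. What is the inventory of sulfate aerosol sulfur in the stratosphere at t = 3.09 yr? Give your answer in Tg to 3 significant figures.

1.77 Tg

The sink rate constant is k = F₀/M₀ = 0.621/1.43 = 0.4343 yr⁻¹.
Solving dM/dt = F₁ − kM with M(0) = M₀ gives M(t) = F₁/k + (M₀ − F₁/k)·e^(−kt).
F₁/k = 0.822/0.4343 = 1.8929 Tg; kt = 0.4343 × 3.09 = 1.342, e^(−kt) = 0.2614.
M(3.09) = 1.8929 + (1.43 − 1.8929) × 0.2614 = 1.8929 − 0.1210 = 1.7719 Tg.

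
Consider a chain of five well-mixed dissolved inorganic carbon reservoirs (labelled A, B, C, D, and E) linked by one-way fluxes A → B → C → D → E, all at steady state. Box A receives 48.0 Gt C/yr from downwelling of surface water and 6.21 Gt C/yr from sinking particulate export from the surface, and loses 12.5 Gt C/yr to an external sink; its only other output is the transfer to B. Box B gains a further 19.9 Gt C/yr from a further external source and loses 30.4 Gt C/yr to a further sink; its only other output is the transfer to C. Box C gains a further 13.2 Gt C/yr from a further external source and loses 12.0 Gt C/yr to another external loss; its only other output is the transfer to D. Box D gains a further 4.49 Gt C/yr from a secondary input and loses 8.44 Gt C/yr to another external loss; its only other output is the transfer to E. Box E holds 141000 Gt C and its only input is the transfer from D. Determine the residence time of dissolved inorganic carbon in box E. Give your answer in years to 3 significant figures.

Box A: F(A→B) = (48.0 + 6.21) − 12.5 = 41.710 Gt C/yr.
Box B: F(B→C) = (41.710 + 19.9) − 30.4 = 31.210 Gt C/yr.
Box C: F(C→D) = (31.210 + 13.2) − 12.0 = 32.410 Gt C/yr.
Box D: F(D→E) = (32.410 + 4.49) − 8.44 = 28.460 Gt C/yr.
Box E throughput = its input = 28.460 Gt C/yr; τ = 141000 / 28.460 = 4954 yr.

4950 yr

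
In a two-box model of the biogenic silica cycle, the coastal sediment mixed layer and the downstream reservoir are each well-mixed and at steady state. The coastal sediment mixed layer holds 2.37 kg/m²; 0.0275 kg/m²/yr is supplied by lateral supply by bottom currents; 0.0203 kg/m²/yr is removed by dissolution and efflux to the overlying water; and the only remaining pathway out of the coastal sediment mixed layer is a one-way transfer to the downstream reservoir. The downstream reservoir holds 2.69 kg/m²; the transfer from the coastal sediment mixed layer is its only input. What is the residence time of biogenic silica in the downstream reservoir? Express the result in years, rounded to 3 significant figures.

Balance the coastal sediment mixed layer: ΣF_in = 0.027500 kg/m²/yr.
Transfer to the downstream reservoir = ΣF_in − (0.0203) = 0.0072000 kg/m²/yr.
At steady state the output of the downstream reservoir equals its input, 0.0072000 kg/m²/yr.
τ = M / F = 2.69 / 0.0072000 = 373.6 yr.

374 yr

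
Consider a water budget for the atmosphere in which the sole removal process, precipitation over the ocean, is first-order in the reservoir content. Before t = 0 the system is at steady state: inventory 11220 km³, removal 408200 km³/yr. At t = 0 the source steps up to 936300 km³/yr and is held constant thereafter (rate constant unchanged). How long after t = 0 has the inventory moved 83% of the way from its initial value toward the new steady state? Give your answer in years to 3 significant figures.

τ = M₀/F₀ = 11220/408200 = 0.02749 yr.
The remaining gap fraction is e^(−t/τ); 83% covered ⇒ e^(−t/τ) = 0.170.
t = −τ ln(0.170) = 0.02749 × 1.772 = 0.04870 yr.

0.0487 yr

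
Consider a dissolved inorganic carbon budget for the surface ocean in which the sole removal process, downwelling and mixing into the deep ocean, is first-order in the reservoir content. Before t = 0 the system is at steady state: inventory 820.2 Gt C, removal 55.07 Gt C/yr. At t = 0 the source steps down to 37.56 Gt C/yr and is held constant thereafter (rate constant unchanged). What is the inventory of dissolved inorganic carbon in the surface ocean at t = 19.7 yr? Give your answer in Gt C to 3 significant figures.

τ = M₀/F₀ = 820.2/55.07 = 14.89 yr; rate constant k = 1/τ.
New steady state M_∞ = F₁/k = F₁·τ = 37.56 × 14.89 = 559.41 Gt C.
M(t) = M_∞ + (M₀ − M_∞)·e^(−t/τ); t/τ = 19.7/14.89 = 1.323, so e^(−t/τ) = 0.2664.
M(t) = 559.41 + 260.8 × 0.2664 = 628.89 Gt C.

629 Gt C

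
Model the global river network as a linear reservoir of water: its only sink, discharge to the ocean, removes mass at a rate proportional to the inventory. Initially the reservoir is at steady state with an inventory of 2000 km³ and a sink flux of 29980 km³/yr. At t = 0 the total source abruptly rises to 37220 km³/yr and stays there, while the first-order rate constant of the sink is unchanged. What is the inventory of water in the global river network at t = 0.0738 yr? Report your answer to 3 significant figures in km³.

τ = M₀/F₀ = 2000/29980 = 0.06671 yr; rate constant k = 1/τ.
New steady state M_∞ = F₁/k = F₁·τ = 37220 × 0.06671 = 2483.0 km³.
M(t) = M_∞ + (M₀ − M_∞)·e^(−t/τ); t/τ = 0.0738/0.06671 = 1.106, so e^(−t/τ) = 0.3308.
M(t) = 2483.0 − 483.0 × 0.3308 = 2323.2 km³.

2320 km³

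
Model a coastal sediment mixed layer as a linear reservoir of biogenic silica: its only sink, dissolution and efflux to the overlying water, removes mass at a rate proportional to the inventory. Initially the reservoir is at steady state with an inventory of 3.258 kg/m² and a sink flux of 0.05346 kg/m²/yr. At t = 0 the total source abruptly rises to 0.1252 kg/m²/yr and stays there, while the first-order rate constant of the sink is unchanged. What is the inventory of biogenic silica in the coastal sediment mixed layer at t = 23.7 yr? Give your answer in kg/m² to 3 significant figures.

τ = M₀/F₀ = 3.258/0.05346 = 60.94 yr; rate constant k = 1/τ.
New steady state M_∞ = F₁/k = F₁·τ = 0.1252 × 60.94 = 7.6300 kg/m².
M(t) = M_∞ + (M₀ − M_∞)·e^(−t/τ); t/τ = 23.7/60.94 = 0.3889, so e^(−t/τ) = 0.6778.
M(t) = 7.6300 − 4.372 × 0.6778 = 4.6666 kg/m².

4.67 kg/m²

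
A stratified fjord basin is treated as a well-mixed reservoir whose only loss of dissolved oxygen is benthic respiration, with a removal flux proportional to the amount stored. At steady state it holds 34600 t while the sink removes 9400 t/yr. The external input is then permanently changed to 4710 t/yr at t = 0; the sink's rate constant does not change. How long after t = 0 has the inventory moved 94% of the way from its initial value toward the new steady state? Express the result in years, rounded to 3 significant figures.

10.4 yr

τ = M₀/F₀ = 34600/9400 = 3.681 yr.
The remaining gap fraction is e^(−t/τ); 94% covered ⇒ e^(−t/τ) = 0.0600.
t = −τ ln(0.0600) = 3.681 × 2.813 = 10.36 yr.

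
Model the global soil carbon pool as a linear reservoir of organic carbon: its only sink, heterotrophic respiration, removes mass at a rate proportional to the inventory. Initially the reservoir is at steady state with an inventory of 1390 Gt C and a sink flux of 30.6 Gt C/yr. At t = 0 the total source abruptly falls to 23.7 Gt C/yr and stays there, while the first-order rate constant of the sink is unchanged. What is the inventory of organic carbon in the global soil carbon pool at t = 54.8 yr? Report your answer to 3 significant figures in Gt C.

Residence time τ = M₀/F₀ = 45.42 yr. The eventual steady state is M_∞ = M₀·(F₁/F₀) = 1390 × 23.7/30.6 = 1076.6 Gt C.
The anomaly ΔM(t) = M(t) − M_∞ decays as ΔM₀·e^(−t/τ) with ΔM₀ = 1390 − 1076.6 = 313.4 Gt C.
At t = 54.8 yr, e^(−t/τ) = e^(−1.206) = 0.2993, so ΔM = 93.80 Gt C and M = 1076.6 + 93.80 = 1170.4 Gt C.

1170 Gt C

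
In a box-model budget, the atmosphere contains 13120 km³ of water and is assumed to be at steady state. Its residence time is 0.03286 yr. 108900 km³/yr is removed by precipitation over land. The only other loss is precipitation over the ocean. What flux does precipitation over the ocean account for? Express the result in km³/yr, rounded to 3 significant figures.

Total removal F = M/τ = 13120 / 0.03286 = 399300 km³/yr.
Precipitation over the ocean = F − (108900) = 399300 − 108900 = 290400 km³/yr.

290000 km³/yr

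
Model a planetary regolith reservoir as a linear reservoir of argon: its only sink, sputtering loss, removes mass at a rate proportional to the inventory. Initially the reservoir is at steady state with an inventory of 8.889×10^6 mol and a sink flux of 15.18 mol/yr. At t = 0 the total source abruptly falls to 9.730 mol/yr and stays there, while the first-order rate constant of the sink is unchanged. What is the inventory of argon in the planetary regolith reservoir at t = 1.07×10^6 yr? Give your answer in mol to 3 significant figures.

Residence time τ = M₀/F₀ = 585600 yr. The eventual steady state is M_∞ = M₀·(F₁/F₀) = 8.889×10^6 × 9.730/15.18 = 5.6976×10^6 mol.
The anomaly ΔM(t) = M(t) − M_∞ decays as ΔM₀·e^(−t/τ) with ΔM₀ = 8.889×10^6 − 5.6976×10^6 = 3.191×10^6 mol.
At t = 1.07×10^6 yr, e^(−t/τ) = e^(−1.827) = 0.1609, so ΔM = 513300 mol and M = 5.6976×10^6 + 513300 = 6.2110×10^6 mol.

6.21×10^6 mol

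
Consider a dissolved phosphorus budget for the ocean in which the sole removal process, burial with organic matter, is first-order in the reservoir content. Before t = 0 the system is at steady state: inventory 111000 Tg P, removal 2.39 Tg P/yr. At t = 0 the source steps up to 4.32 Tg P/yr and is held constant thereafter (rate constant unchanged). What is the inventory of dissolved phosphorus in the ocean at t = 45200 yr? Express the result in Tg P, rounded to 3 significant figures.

167000 Tg P

Residence time τ = M₀/F₀ = 46440 yr. The eventual steady state is M_∞ = M₀·(F₁/F₀) = 111000 × 4.32/2.39 = 200640 Tg P.
The anomaly ΔM(t) = M(t) − M_∞ decays as ΔM₀·e^(−t/τ) with ΔM₀ = 111000 − 200640 = −89640 Tg P.
At t = 45200 yr, e^(−t/τ) = e^(−0.9732) = 0.3779, so ΔM = −33870 Tg P and M = 200640 − 33870 = 166770 Tg P.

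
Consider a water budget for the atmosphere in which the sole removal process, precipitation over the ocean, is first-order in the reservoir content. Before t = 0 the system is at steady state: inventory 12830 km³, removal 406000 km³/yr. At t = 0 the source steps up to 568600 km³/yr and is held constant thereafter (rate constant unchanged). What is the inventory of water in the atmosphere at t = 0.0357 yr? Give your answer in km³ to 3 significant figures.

Residence time τ = M₀/F₀ = 0.03160 yr. The eventual steady state is M_∞ = M₀·(F₁/F₀) = 12830 × 568600/406000 = 17968 km³.
The anomaly ΔM(t) = M(t) − M_∞ decays as ΔM₀·e^(−t/τ) with ΔM₀ = 12830 − 17968 = −5138 km³.
At t = 0.0357 yr, e^(−t/τ) = e^(−1.130) = 0.3231, so ΔM = −1660 km³ and M = 17968 − 1660 = 16308 km³.

16300 km³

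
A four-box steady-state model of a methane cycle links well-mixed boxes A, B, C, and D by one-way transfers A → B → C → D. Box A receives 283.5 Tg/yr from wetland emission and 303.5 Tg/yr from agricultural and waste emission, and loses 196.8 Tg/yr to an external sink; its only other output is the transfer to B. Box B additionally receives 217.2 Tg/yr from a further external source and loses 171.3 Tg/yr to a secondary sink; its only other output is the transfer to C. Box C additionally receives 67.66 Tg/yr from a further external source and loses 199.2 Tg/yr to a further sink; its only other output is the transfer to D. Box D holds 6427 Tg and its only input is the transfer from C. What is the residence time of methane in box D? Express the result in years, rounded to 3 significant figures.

21.1 yr

Box A: F(A→B) = (283.5 + 303.5) − 196.8 = 390.20 Tg/yr.
Box B: F(B→C) = (390.20 + 217.2) − 171.3 = 436.10 Tg/yr.
Box C: F(C→D) = (436.10 + 67.66) − 199.2 = 304.56 Tg/yr.
Box D throughput = its input = 304.56 Tg/yr; τ = 6427 / 304.56 = 21.10 yr.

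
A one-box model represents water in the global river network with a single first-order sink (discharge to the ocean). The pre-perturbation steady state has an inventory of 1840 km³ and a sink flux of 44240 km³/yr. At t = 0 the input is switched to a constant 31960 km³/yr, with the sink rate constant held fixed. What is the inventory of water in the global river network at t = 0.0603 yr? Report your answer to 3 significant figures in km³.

1450 km³

The sink rate constant is k = F₀/M₀ = 44240/1840 = 24.04 yr⁻¹.
Solving dM/dt = F₁ − kM with M(0) = M₀ gives M(t) = F₁/k + (M₀ − F₁/k)·e^(−kt).
F₁/k = 31960/24.04 = 1329.3 km³; kt = 24.04 × 0.0603 = 1.450, e^(−kt) = 0.2346.
M(0.0603) = 1329.3 + (1840 − 1329.3) × 0.2346 = 1329.3 + 119.8 = 1449.1 km³.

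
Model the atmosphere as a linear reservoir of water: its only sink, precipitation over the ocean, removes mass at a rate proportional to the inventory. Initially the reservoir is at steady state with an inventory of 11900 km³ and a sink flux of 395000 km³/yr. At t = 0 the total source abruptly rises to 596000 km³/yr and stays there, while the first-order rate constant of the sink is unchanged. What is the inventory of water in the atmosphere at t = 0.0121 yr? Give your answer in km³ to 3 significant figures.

τ = M₀/F₀ = 11900/395000 = 0.03013 yr; rate constant k = 1/τ.
New steady state M_∞ = F₁/k = F₁·τ = 596000 × 0.03013 = 17955 km³.
M(t) = M_∞ + (M₀ − M_∞)·e^(−t/τ); t/τ = 0.0121/0.03013 = 0.4016, so e^(−t/τ) = 0.6692.
M(t) = 17955 − 6055 × 0.6692 = 13903 km³.

13900 km³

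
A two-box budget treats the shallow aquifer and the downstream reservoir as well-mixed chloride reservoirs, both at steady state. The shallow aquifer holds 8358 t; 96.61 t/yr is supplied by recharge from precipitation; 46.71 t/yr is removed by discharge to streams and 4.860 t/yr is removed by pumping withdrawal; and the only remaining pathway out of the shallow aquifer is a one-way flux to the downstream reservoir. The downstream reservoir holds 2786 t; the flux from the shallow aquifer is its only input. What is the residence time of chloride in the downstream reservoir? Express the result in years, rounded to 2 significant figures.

62 yr

Balance the shallow aquifer: ΣF_in = 96.610 t/yr.
Flux to the downstream reservoir = ΣF_in − (46.71 + 4.860) = 45.040 t/yr.
At steady state the output of the downstream reservoir equals its input, 45.040 t/yr.
τ = M / F = 2786 / 45.040 = 61.86 yr.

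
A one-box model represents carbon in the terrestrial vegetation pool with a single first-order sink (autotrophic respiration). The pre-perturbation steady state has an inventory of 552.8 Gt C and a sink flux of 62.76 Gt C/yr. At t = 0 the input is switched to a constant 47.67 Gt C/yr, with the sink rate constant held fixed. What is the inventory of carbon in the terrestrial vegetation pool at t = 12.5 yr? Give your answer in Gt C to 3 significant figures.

τ = M₀/F₀ = 552.8/62.76 = 8.808 yr; rate constant k = 1/τ.
New steady state M_∞ = F₁/k = F₁·τ = 47.67 × 8.808 = 419.88 Gt C.
M(t) = M_∞ + (M₀ − M_∞)·e^(−t/τ); t/τ = 12.5/8.808 = 1.419, so e^(−t/τ) = 0.2419.
M(t) = 419.88 + 132.9 × 0.2419 = 452.04 Gt C.

452 Gt C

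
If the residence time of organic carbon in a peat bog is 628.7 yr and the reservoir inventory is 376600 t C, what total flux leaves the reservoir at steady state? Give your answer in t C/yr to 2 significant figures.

600 t C/yr

F = M / τ = 376600 / 628.7 = 599.0 t C/yr.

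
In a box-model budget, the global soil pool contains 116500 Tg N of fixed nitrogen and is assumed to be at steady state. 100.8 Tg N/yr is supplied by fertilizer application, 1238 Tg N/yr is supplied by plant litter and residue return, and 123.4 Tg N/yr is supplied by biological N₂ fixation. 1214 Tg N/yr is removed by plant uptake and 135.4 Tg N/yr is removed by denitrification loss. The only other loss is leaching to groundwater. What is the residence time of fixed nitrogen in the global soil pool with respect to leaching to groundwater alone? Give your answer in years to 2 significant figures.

1000 yr

At steady state ΣF_in = ΣF_out.
ΣF_in = 100.8 + 1238 + 123.4 = 1462.2 Tg N/yr.
Leaching to groundwater flux = ΣF_in − (1214 + 135.4) = 1462.2 − 1349 = 112.8 Tg N/yr.
τ = M / F = 116500 / 112.8 = 1033 yr.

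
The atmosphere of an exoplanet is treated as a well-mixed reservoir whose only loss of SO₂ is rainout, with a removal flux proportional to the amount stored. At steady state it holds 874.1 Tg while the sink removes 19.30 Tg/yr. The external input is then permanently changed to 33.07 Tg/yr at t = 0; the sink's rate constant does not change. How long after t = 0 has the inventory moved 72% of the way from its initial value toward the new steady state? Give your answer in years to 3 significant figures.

τ = M₀/F₀ = 874.1/19.30 = 45.29 yr.
The remaining gap fraction is e^(−t/τ); 72% covered ⇒ e^(−t/τ) = 0.280.
t = −τ ln(0.280) = 45.29 × 1.273 = 57.65 yr.

57.7 yr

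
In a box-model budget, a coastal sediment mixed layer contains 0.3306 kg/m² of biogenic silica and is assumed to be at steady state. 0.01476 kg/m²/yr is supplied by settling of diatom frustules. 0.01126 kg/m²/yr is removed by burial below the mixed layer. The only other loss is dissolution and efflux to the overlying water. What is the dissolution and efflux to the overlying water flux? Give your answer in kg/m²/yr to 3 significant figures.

At steady state ΣF_in = ΣF_out.
ΣF_in = 0.014760 kg/m²/yr.
Dissolution and efflux to the overlying water flux = ΣF_in − (0.01126) = 0.014760 − 0.01126 = 0.003500 kg/m²/yr.

0.00350 kg/m²/yr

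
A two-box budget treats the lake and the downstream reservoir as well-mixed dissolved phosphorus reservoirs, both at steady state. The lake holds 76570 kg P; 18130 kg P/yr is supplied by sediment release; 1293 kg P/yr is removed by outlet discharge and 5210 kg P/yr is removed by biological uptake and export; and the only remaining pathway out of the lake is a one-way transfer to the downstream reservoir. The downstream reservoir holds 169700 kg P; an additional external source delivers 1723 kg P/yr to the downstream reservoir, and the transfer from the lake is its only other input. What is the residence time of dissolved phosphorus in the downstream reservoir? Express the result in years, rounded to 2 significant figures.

Balance the lake: ΣF_in = 18130 kg P/yr.
Transfer to the downstream reservoir = ΣF_in − (1293 + 5210) = 11627 kg P/yr.
Total input to the downstream reservoir = 11627 + 1723 = 13350 kg P/yr; at steady state this equals its total output.
τ = M / F = 169700 / 13350 = 12.71 yr.

13 yr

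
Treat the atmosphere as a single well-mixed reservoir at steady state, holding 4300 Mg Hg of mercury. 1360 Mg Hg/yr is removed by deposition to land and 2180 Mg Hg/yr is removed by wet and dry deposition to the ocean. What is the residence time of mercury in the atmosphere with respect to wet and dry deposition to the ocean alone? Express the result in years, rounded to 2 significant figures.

2.0 yr

Residence time with respect to a single sink: τ = M / F_sink.
τ = 4300 / 2180 = 1.972 yr.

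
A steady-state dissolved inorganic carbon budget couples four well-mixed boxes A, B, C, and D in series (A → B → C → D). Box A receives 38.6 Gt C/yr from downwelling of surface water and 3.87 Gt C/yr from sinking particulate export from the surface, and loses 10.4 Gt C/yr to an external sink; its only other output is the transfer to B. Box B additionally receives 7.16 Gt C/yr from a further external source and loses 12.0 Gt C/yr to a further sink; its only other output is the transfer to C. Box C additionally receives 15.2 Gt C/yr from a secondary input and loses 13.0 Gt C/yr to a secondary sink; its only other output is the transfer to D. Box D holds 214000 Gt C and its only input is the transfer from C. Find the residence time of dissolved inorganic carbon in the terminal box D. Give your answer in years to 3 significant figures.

Box A: F(A→B) = (38.6 + 3.87) − 10.4 = 32.070 Gt C/yr.
Box B: F(B→C) = (32.070 + 7.16) − 12.0 = 27.230 Gt C/yr.
Box C: F(C→D) = (27.230 + 15.2) − 13.0 = 29.430 Gt C/yr.
Box D throughput = its input = 29.430 Gt C/yr; τ = 214000 / 29.430 = 7271 yr.

7270 yr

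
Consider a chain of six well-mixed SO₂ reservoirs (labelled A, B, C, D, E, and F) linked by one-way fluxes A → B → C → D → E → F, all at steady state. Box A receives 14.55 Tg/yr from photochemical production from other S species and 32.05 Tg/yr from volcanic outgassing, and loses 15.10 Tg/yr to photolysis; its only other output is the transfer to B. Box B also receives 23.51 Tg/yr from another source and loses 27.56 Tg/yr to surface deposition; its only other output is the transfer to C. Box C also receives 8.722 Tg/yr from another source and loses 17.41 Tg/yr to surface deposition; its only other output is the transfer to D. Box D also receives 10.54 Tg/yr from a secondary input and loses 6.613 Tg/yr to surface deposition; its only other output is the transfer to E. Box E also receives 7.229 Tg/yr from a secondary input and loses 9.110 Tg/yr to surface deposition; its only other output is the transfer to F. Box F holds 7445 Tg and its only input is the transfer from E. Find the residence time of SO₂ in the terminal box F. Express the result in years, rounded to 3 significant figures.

Box A: F(A→B) = (14.55 + 32.05) − 15.10 = 31.500 Tg/yr.
Box B: F(B→C) = (31.500 + 23.51) − 27.56 = 27.450 Tg/yr.
Box C: F(C→D) = (27.450 + 8.722) − 17.41 = 18.762 Tg/yr.
Box D: F(D→E) = (18.762 + 10.54) − 6.613 = 22.689 Tg/yr.
Box E: F(E→F) = (22.689 + 7.229) − 9.110 = 20.808 Tg/yr.
Box F throughput = its input = 20.808 Tg/yr; τ = 7445 / 20.808 = 357.8 yr.

358 yr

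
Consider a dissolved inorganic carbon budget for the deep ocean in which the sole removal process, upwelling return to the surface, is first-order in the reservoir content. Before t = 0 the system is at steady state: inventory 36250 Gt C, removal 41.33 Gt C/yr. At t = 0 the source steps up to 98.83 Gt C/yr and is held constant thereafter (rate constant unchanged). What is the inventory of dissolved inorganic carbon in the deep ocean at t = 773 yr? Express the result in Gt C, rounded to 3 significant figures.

65800 Gt C

The sink rate constant is k = F₀/M₀ = 41.33/36250 = 0.001140 yr⁻¹.
Solving dM/dt = F₁ − kM with M(0) = M₀ gives M(t) = F₁/k + (M₀ − F₁/k)·e^(−kt).
F₁/k = 98.83/0.001140 = 86682 Gt C; kt = 0.001140 × 773 = 0.8813, e^(−kt) = 0.4142.
M(773) = 86682 + (36250 − 86682) × 0.4142 = 86682 − 20890 = 65792 Gt C.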